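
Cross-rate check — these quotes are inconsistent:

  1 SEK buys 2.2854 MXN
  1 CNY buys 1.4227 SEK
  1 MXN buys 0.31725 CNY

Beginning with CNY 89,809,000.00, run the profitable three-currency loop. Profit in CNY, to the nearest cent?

Profit: CNY 2,830,679.95

Profitable loop is CNY → SEK → MXN → CNY:
CNY 89,809,000.00 × 1.4227 = SEK 127,771,264.30
SEK 127,771,264.30 × 2.2854 = MXN 292,008,447.43
MXN 292,008,447.43 × 0.31725 = CNY 92,639,679.95
Profit = CNY 92,639,679.95 − CNY 89,809,000.00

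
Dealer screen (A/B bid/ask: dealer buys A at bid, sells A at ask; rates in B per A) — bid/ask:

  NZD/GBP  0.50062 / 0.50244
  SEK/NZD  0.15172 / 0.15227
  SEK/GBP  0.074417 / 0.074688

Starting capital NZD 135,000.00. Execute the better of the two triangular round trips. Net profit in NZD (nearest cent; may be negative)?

Best loop NZD → GBP → SEK → NZD:
NZD 135,000.00 × 0.50062 (sell NZD at bid) = GBP 67,583.70
GBP 67,583.70 ÷ 0.074688 (buy SEK at ask) = SEK 904,880.30
SEK 904,880.30 × 0.15172 (sell SEK at bid) = NZD 137,288.44

Net profit: NZD 2,288.44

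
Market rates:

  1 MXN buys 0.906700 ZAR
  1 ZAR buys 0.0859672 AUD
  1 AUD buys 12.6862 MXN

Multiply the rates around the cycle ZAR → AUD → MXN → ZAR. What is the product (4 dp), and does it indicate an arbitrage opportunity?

0.9888 (arbitrage exists)

Around ZAR → AUD → MXN → ZAR: 1 × 0.0859672 × 12.6862 × 0.906700 = 0.988844
Product < 1; profitable direction is ZAR → MXN → AUD → ZAR.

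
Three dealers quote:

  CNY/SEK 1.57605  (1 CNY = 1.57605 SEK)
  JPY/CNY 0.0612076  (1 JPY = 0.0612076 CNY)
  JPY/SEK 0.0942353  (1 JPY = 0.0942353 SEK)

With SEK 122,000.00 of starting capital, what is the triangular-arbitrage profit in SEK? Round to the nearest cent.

Profit: SEK 2,888.24

Profitable loop is SEK → JPY → CNY → SEK:
SEK 122,000.00 ÷ 0.0942353 = JPY 1,294,632
JPY 1,294,632 × 0.0612076 = CNY 79,241.29
CNY 79,241.29 × 1.57605 = SEK 124,888.24
Profit = SEK 124,888.24 − SEK 122,000.00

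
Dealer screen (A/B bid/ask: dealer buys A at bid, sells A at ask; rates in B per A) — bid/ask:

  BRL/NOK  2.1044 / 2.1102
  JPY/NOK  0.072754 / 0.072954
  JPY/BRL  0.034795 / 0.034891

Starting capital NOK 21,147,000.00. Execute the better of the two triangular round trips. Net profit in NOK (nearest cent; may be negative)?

Net profit: NOK 77,857.85

Best loop NOK → JPY → BRL → NOK:
NOK 21,147,000.00 ÷ 0.072954 (buy JPY at ask) = JPY 289,867,588
JPY 289,867,588 × 0.034795 (sell JPY at bid) = BRL 10,085,942.72
BRL 10,085,942.72 × 2.1044 (sell BRL at bid) = NOK 21,224,857.85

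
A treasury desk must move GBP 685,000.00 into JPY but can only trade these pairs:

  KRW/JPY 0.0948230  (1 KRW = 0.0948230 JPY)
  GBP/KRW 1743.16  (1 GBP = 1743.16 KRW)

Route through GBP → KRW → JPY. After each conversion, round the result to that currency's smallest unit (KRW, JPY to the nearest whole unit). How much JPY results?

GBP 685,000.00 × 1743.16 = KRW 1,194,064,600
KRW 1,194,064,600 × 0.0948230 = JPY 113,224,788

JPY 113,224,788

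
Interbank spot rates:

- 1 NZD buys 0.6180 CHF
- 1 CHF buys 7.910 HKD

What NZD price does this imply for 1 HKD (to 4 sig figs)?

1 HKD ÷ 7.910 = 0.126422 CHF
0.126422 CHF ÷ 0.6180 = 0.204567 NZD

HKD/NZD = 0.2046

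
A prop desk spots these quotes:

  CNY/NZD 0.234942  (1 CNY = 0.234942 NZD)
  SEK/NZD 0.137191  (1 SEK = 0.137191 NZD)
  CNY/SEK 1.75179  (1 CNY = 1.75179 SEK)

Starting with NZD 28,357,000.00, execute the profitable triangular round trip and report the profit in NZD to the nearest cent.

Profit: NZD 650,298.65

Profitable loop is NZD → CNY → SEK → NZD:
NZD 28,357,000.00 ÷ 0.234942 = CNY 120,697,874.37
CNY 120,697,874.37 × 1.75179 = SEK 211,437,329.34
SEK 211,437,329.34 × 0.137191 = NZD 29,007,298.65
Profit = NZD 29,007,298.65 − NZD 28,357,000.00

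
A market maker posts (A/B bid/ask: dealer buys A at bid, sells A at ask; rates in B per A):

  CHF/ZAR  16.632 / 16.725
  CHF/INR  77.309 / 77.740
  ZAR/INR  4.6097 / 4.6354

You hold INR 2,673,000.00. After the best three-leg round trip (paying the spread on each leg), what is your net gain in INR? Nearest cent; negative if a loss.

Net result: INR -7,518.51 (no profitable arbitrage after spreads)

Best loop INR → ZAR → CHF → INR:
INR 2,673,000.00 ÷ 4.6354 (buy ZAR at ask) = ZAR 576,649.26
ZAR 576,649.26 ÷ 16.725 (buy CHF at ask) = CHF 34,478.28
CHF 34,478.28 × 77.309 (sell CHF at bid) = INR 2,665,481.49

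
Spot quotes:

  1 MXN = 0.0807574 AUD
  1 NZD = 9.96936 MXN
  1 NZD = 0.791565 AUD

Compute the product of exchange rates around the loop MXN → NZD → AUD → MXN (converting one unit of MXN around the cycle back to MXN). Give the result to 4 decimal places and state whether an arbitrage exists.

Around MXN → NZD → AUD → MXN: 1 ÷ 9.96936 × 0.791565 ÷ 0.0807574 = 0.983189
Product < 1; profitable direction is MXN → AUD → NZD → MXN.

0.9832 (arbitrage exists)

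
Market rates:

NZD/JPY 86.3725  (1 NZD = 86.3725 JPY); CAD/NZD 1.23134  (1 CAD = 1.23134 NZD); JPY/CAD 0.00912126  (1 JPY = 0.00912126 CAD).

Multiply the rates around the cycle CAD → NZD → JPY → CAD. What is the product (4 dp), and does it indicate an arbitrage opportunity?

0.9701 (arbitrage exists)

Around CAD → NZD → JPY → CAD: 1 × 1.23134 × 86.3725 × 0.00912126 = 0.970082
Product < 1; profitable direction is CAD → JPY → NZD → CAD.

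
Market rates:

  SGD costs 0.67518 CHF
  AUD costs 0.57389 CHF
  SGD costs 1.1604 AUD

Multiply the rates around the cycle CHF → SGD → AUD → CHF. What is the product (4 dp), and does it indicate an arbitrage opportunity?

Around CHF → SGD → AUD → CHF: 1 ÷ 0.67518 × 1.1604 × 0.57389 = 0.986318
Product < 1; profitable direction is CHF → AUD → SGD → CHF.

0.9863 (arbitrage exists)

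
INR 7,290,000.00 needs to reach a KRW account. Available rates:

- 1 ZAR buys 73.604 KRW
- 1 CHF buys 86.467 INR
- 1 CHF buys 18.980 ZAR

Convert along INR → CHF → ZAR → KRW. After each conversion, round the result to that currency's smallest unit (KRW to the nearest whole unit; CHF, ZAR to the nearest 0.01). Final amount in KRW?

KRW 117,780,870

INR 7,290,000.00 ÷ 86.467 = CHF 84,309.62
CHF 84,309.62 × 18.980 = ZAR 1,600,196.59
ZAR 1,600,196.59 × 73.604 = KRW 117,780,870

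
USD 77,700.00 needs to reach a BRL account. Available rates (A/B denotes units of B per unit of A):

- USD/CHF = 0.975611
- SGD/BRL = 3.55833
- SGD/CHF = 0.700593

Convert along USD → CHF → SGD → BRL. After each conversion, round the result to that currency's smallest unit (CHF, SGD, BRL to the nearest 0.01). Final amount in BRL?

BRL 385,015.40

USD 77,700.00 × 0.975611 = CHF 75,804.97
CHF 75,804.97 ÷ 0.700593 = SGD 108,201.15
SGD 108,201.15 × 3.55833 = BRL 385,015.40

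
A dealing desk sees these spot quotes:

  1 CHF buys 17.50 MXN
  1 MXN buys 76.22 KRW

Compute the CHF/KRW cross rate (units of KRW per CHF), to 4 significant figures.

CHF/KRW = 1334

1 CHF × 17.50 = 17.5 MXN
17.5 MXN × 76.22 = 1333.85 KRW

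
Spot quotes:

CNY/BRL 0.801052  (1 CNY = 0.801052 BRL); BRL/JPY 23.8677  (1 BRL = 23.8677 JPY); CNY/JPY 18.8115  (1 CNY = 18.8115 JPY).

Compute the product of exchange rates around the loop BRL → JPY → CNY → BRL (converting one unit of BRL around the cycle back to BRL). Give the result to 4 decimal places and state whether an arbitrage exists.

Around BRL → JPY → CNY → BRL: 1 × 23.8677 ÷ 18.8115 × 0.801052 = 1.016361
Product > 1; profitable direction is BRL → JPY → CNY → BRL.

1.0164 (arbitrage exists)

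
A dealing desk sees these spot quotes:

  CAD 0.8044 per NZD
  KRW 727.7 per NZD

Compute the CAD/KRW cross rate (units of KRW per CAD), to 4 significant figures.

1 CAD ÷ 0.8044 = 1.24316 NZD
1.24316 NZD × 727.7 = 904.649 KRW

CAD/KRW = 904.6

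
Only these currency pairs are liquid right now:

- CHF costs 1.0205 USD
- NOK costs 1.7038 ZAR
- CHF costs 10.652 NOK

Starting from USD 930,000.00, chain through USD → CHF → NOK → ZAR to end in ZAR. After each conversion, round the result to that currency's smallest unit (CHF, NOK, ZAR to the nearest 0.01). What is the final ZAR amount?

ZAR 16,539,398.47

USD 930,000.00 ÷ 1.0205 = CHF 911,317.98
CHF 911,317.98 × 10.652 = NOK 9,707,359.12
NOK 9,707,359.12 × 1.7038 = ZAR 16,539,398.47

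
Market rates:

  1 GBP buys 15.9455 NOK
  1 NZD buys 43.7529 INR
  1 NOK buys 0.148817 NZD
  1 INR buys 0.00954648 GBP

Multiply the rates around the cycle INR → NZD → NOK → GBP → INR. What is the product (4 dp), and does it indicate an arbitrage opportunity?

1.0089 (arbitrage exists)

Around INR → NZD → NOK → GBP → INR: 1 ÷ 43.7529 ÷ 0.148817 ÷ 15.9455 ÷ 0.00954648 = 1.008926
Product > 1; profitable direction is INR → NZD → NOK → GBP → INR.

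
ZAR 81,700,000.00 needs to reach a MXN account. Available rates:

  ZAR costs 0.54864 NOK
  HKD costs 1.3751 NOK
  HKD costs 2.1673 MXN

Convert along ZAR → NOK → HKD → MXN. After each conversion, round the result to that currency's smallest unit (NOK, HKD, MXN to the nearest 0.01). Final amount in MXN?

ZAR 81,700,000.00 × 0.54864 = NOK 44,823,888.00
NOK 44,823,888.00 ÷ 1.3751 = HKD 32,596,820.59
HKD 32,596,820.59 × 2.1673 = MXN 70,647,089.26

MXN 70,647,089.26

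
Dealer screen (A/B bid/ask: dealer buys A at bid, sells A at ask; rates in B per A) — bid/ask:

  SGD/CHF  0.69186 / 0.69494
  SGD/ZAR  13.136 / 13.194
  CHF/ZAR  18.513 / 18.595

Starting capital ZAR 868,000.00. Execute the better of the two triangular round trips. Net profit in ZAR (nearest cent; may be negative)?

Net profit: ZAR 14,346.92

Best loop ZAR → CHF → SGD → ZAR:
ZAR 868,000.00 ÷ 18.595 (buy CHF at ask) = CHF 46,679.21
CHF 46,679.21 ÷ 0.69494 (buy SGD at ask) = SGD 67,170.14
SGD 67,170.14 × 13.136 (sell SGD at bid) = ZAR 882,346.92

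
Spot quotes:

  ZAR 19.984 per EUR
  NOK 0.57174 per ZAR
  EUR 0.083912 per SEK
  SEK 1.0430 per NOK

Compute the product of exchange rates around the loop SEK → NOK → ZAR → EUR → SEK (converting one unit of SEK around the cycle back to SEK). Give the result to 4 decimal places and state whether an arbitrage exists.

1.0000 (no arbitrage)

Around SEK → NOK → ZAR → EUR → SEK: 1 ÷ 1.0430 ÷ 0.57174 ÷ 19.984 ÷ 0.083912 = 1.000024
Product ≈ 1 (deviation 0.002%, within rounding noise).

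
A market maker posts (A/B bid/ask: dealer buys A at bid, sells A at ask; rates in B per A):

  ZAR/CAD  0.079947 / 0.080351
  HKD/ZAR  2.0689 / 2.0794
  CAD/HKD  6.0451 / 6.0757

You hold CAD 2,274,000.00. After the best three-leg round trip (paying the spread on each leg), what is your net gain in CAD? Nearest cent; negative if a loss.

Best loop CAD → HKD → ZAR → CAD:
CAD 2,274,000.00 × 6.0451 (sell CAD at bid) = HKD 13,746,557.40
HKD 13,746,557.40 × 2.0689 (sell HKD at bid) = ZAR 28,440,252.60
ZAR 28,440,252.60 × 0.079947 (sell ZAR at bid) = CAD 2,273,712.88

Net result: CAD -287.12 (no profitable arbitrage after spreads)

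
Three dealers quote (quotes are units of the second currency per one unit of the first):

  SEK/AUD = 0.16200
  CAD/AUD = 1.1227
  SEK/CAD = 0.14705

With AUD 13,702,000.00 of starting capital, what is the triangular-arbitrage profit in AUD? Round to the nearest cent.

Profit: AUD 261,609.66

Profitable loop is AUD → SEK → CAD → AUD:
AUD 13,702,000.00 ÷ 0.16200 = SEK 84,580,246.91
SEK 84,580,246.91 × 0.14705 = CAD 12,437,525.31
CAD 12,437,525.31 × 1.1227 = AUD 13,963,609.66
Profit = AUD 13,963,609.66 − AUD 13,702,000.00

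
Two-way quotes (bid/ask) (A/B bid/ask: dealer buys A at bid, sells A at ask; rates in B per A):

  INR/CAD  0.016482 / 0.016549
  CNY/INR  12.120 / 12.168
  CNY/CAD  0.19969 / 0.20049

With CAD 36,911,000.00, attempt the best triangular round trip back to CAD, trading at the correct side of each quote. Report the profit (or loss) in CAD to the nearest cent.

Best loop CAD → CNY → INR → CAD:
CAD 36,911,000.00 ÷ 0.20049 (buy CNY at ask) = CNY 184,103,945.33
CNY 184,103,945.33 × 12.120 (sell CNY at bid) = INR 2,231,339,817.45
INR 2,231,339,817.45 × 0.016482 (sell INR at bid) = CAD 36,776,942.87

Net result: CAD -134,057.13 (no profitable arbitrage after spreads)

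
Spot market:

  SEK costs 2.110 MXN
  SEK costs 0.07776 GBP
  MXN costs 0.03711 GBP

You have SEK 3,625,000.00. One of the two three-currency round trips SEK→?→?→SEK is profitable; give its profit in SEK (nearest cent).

Profitable loop is SEK → MXN → GBP → SEK:
SEK 3,625,000.00 × 2.110 = MXN 7,648,750.00
MXN 7,648,750.00 × 0.03711 = GBP 283,845.11
GBP 283,845.11 ÷ 0.07776 = SEK 3,650,271.51
Profit = SEK 3,650,271.51 − SEK 3,625,000.00

Profit: SEK 25,271.51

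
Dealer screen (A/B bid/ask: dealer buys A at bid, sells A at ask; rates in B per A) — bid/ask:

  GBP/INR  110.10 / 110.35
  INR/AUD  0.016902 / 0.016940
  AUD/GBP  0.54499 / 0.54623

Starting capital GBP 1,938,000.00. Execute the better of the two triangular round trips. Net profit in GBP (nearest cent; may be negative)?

Best loop GBP → INR → AUD → GBP:
GBP 1,938,000.00 × 110.10 (sell GBP at bid) = INR 213,373,800.00
INR 213,373,800.00 × 0.016902 (sell INR at bid) = AUD 3,606,443.97
AUD 3,606,443.97 × 0.54499 (sell AUD at bid) = GBP 1,965,475.90

Net profit: GBP 27,475.90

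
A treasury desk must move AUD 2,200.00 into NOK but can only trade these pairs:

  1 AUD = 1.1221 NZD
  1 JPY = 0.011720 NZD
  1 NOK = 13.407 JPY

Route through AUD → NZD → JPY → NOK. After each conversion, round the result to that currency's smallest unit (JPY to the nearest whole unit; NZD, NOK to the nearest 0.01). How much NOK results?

NOK 15,710.67

AUD 2,200.00 × 1.1221 = NZD 2,468.62
NZD 2,468.62 ÷ 0.011720 = JPY 210,633
JPY 210,633 ÷ 13.407 = NOK 15,710.67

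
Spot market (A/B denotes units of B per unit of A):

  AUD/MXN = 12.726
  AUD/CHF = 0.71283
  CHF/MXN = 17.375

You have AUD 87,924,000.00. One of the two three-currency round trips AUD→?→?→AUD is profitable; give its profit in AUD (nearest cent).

Profitable loop is AUD → MXN → CHF → AUD:
AUD 87,924,000.00 × 12.726 = MXN 1,118,920,824.00
MXN 1,118,920,824.00 ÷ 17.375 = CHF 64,398,320.81
CHF 64,398,320.81 ÷ 0.71283 = AUD 90,341,765.65
Profit = AUD 90,341,765.65 − AUD 87,924,000.00

Profit: AUD 2,417,765.65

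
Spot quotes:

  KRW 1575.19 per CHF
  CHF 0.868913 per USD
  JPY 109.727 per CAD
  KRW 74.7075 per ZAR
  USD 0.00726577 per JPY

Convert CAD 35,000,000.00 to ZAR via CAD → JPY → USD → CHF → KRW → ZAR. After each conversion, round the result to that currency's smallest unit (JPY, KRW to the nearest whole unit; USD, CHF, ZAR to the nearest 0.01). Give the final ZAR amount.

ZAR 511,220,467.68

CAD 35,000,000.00 × 109.727 = JPY 3,840,445,000
JPY 3,840,445,000 × 0.00726577 = USD 27,903,790.07
USD 27,903,790.07 × 0.868913 = CHF 24,245,965.94
CHF 24,245,965.94 × 1575.19 = KRW 38,192,003,089
KRW 38,192,003,089 ÷ 74.7075 = ZAR 511,220,467.68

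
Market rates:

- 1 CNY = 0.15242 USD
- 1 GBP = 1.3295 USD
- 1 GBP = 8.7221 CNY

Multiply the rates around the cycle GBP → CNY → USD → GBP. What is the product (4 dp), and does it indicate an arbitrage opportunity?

0.9999 (no arbitrage)

Around GBP → CNY → USD → GBP: 1 × 8.7221 × 0.15242 ÷ 1.3295 = 0.999942
Product ≈ 1 (deviation 0.006%, within rounding noise).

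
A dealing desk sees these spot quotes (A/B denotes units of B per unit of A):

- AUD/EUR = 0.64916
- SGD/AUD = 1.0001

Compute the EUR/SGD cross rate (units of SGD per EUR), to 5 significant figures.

1 EUR ÷ 0.64916 = 1.54045 AUD
1.54045 AUD ÷ 1.0001 = 1.5403 SGD

EUR/SGD = 1.5403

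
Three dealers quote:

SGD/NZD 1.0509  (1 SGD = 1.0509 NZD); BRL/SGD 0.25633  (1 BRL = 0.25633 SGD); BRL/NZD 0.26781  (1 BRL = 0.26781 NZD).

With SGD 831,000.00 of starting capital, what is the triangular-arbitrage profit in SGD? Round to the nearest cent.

Profit: SGD 4,862.93

Profitable loop is SGD → NZD → BRL → SGD:
SGD 831,000.00 × 1.0509 = NZD 873,297.90
NZD 873,297.90 ÷ 0.26781 = BRL 3,260,886.08
BRL 3,260,886.08 × 0.25633 = SGD 835,862.93
Profit = SGD 835,862.93 − SGD 831,000.00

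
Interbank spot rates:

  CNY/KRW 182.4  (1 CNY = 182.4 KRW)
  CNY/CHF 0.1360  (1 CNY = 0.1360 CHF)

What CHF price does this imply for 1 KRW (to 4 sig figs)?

1 KRW ÷ 182.4 = 0.00548246 CNY
0.00548246 CNY × 0.1360 = 0.000745614 CHF

KRW/CHF = 0.0007456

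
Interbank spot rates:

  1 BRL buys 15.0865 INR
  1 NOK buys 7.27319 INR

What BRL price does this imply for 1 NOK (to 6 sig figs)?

1 NOK × 7.27319 = 7.27319 INR
7.27319 INR ÷ 15.0865 = 0.482099 BRL

NOK/BRL = 0.482099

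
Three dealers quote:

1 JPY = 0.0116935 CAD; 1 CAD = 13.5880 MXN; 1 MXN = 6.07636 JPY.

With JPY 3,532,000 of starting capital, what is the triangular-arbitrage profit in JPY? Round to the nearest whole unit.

Profitable loop is JPY → MXN → CAD → JPY:
JPY 3,532,000 ÷ 6.07636 = MXN 581,269.05
MXN 581,269.05 ÷ 13.5880 = CAD 42,778.12
CAD 42,778.12 ÷ 0.0116935 = JPY 3,658,282
Profit = JPY 3,658,282 − JPY 3,532,000

Profit: JPY 126,282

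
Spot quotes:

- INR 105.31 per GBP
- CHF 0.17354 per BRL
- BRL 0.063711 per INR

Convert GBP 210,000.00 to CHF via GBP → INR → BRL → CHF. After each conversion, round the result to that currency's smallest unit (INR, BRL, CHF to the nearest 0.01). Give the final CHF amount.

CHF 244,513.55

GBP 210,000.00 × 105.31 = INR 22,115,100.00
INR 22,115,100.00 × 0.063711 = BRL 1,408,975.14
BRL 1,408,975.14 × 0.17354 = CHF 244,513.55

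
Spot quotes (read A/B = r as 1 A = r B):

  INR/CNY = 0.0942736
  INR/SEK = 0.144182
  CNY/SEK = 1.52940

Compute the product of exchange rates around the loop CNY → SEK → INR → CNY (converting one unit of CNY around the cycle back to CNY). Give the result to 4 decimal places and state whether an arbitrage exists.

1.0000 (no arbitrage)

Around CNY → SEK → INR → CNY: 1 × 1.52940 ÷ 0.144182 × 0.0942736 = 1.000000
Product ≈ 1 (deviation 0.000%, within rounding noise).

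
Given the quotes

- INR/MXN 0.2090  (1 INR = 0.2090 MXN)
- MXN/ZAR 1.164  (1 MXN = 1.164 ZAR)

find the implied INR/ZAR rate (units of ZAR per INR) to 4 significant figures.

INR/ZAR = 0.2433

1 INR × 0.2090 = 0.209 MXN
0.209 MXN × 1.164 = 0.243276 ZAR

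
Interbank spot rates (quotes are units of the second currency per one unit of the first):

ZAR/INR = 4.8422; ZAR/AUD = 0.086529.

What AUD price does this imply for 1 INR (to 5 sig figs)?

1 INR ÷ 4.8422 = 0.206518 ZAR
0.206518 ZAR × 0.086529 = 0.0178698 AUD

INR/AUD = 0.017870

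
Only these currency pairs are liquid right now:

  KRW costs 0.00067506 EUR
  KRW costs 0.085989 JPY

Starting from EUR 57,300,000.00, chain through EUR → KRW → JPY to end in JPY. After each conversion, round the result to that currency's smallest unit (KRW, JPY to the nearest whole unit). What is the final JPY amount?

EUR 57,300,000.00 ÷ 0.00067506 = KRW 84,881,343,881
KRW 84,881,343,881 × 0.085989 = JPY 7,298,861,879

JPY 7,298,861,879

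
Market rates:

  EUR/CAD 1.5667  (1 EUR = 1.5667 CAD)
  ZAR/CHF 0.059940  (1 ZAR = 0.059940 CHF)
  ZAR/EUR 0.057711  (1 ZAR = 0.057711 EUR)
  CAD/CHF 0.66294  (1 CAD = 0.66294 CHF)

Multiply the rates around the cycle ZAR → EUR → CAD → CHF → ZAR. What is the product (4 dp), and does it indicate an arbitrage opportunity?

Around ZAR → EUR → CAD → CHF → ZAR: 1 × 0.057711 × 1.5667 × 0.66294 ÷ 0.059940 = 1.000004
Product ≈ 1 (deviation 0.000%, within rounding noise).

1.0000 (no arbitrage)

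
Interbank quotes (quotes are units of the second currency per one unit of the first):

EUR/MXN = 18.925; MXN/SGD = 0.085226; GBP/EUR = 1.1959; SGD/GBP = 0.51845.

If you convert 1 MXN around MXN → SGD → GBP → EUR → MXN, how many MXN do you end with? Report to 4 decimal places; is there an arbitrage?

Around MXN → SGD → GBP → EUR → MXN: 1 × 0.085226 × 0.51845 × 1.1959 × 18.925 = 1.000022
Product ≈ 1 (deviation 0.002%, within rounding noise).

1.0000 (no arbitrage)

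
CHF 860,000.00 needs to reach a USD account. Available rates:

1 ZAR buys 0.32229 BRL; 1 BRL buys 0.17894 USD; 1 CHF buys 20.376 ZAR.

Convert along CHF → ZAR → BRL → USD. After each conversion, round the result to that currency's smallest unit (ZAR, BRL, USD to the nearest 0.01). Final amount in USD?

CHF 860,000.00 × 20.376 = ZAR 17,523,360.00
ZAR 17,523,360.00 × 0.32229 = BRL 5,647,603.69
BRL 5,647,603.69 × 0.17894 = USD 1,010,582.20

USD 1,010,582.20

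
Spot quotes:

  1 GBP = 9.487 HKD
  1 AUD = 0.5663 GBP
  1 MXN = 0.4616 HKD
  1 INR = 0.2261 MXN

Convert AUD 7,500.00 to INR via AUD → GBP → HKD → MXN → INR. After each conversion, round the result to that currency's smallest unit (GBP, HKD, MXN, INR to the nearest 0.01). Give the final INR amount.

AUD 7,500.00 × 0.5663 = GBP 4,247.25
GBP 4,247.25 × 9.487 = HKD 40,293.66
HKD 40,293.66 ÷ 0.4616 = MXN 87,291.29
MXN 87,291.29 ÷ 0.2261 = INR 386,073.82

INR 386,073.82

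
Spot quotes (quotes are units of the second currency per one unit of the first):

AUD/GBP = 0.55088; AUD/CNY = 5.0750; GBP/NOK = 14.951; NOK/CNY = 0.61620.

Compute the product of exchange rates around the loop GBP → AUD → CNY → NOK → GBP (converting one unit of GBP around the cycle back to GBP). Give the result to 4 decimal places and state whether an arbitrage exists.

Around GBP → AUD → CNY → NOK → GBP: 1 ÷ 0.55088 × 5.0750 ÷ 0.61620 ÷ 14.951 = 0.999970
Product ≈ 1 (deviation 0.003%, within rounding noise).

1.0000 (no arbitrage)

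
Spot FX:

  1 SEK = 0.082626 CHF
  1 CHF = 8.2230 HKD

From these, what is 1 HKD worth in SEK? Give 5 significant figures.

1 HKD ÷ 8.2230 = 0.12161 CHF
0.12161 CHF ÷ 0.082626 = 1.47181 SEK

HKD/SEK = 1.4718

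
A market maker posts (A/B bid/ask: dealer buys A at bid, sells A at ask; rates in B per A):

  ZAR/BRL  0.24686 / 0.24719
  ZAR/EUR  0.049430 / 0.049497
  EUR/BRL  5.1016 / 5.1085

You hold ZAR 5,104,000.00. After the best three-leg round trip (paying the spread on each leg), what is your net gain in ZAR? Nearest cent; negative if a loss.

Best loop ZAR → EUR → BRL → ZAR:
ZAR 5,104,000.00 × 0.049430 (sell ZAR at bid) = EUR 252,290.72
EUR 252,290.72 × 5.1016 (sell EUR at bid) = BRL 1,287,086.34
BRL 1,287,086.34 ÷ 0.24719 (buy ZAR at ask) = ZAR 5,206,870.57

Net profit: ZAR 102,870.57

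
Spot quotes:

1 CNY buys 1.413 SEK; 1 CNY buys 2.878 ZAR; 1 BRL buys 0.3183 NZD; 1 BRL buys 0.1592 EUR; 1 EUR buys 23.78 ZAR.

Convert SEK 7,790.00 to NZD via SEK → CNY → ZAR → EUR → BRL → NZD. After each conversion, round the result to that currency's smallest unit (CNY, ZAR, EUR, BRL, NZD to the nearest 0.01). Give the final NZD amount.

NZD 1,334.04

SEK 7,790.00 ÷ 1.413 = CNY 5,513.09
CNY 5,513.09 × 2.878 = ZAR 15,866.67
ZAR 15,866.67 ÷ 23.78 = EUR 667.23
EUR 667.23 ÷ 0.1592 = BRL 4,191.14
BRL 4,191.14 × 0.3183 = NZD 1,334.04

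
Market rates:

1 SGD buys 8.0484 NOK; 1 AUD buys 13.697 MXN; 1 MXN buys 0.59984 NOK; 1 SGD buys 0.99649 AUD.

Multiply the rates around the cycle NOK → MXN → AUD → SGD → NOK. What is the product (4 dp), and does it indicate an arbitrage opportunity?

0.9831 (arbitrage exists)

Around NOK → MXN → AUD → SGD → NOK: 1 ÷ 0.59984 ÷ 13.697 ÷ 0.99649 × 8.0484 = 0.983050
Product < 1; profitable direction is NOK → SGD → AUD → MXN → NOK.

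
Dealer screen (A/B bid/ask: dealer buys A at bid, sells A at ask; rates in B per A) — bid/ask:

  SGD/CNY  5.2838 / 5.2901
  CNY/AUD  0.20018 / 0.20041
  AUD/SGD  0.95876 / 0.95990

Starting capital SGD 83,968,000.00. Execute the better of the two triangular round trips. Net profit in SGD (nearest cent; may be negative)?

Net profit: SGD 1,183,199.71

Best loop SGD → CNY → AUD → SGD:
SGD 83,968,000.00 × 5.2838 (sell SGD at bid) = CNY 443,670,118.40
CNY 443,670,118.40 × 0.20018 (sell CNY at bid) = AUD 88,813,884.30
AUD 88,813,884.30 × 0.95876 (sell AUD at bid) = SGD 85,151,199.71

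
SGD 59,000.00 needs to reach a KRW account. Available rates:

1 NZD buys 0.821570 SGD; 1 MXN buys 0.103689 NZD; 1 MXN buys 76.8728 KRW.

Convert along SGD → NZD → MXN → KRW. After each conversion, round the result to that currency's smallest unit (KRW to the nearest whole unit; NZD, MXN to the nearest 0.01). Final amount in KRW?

KRW 53,241,151

SGD 59,000.00 ÷ 0.821570 = NZD 71,813.72
NZD 71,813.72 ÷ 0.103689 = MXN 692,587.64
MXN 692,587.64 × 76.8728 = KRW 53,241,151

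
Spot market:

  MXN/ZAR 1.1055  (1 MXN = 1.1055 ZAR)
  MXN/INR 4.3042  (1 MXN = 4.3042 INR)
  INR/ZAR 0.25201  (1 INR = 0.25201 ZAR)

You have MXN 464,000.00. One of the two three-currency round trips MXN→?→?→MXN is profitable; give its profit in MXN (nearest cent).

Profitable loop is MXN → ZAR → INR → MXN:
MXN 464,000.00 × 1.1055 = ZAR 512,952.00
ZAR 512,952.00 ÷ 0.25201 = INR 2,035,443.04
INR 2,035,443.04 ÷ 4.3042 = MXN 472,896.95
Profit = MXN 472,896.95 − MXN 464,000.00

Profit: MXN 8,896.95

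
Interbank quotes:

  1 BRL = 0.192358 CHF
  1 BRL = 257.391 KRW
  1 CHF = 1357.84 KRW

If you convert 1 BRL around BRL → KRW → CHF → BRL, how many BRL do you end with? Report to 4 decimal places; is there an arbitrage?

Around BRL → KRW → CHF → BRL: 1 × 257.391 ÷ 1357.84 ÷ 0.192358 = 0.985450
Product < 1; profitable direction is BRL → CHF → KRW → BRL.

0.9854 (arbitrage exists)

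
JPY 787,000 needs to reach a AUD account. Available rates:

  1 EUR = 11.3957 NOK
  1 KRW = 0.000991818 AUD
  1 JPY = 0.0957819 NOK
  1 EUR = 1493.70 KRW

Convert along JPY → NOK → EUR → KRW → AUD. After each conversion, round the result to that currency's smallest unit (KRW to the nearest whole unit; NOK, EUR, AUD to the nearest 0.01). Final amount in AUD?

AUD 9,799.70

JPY 787,000 × 0.0957819 = NOK 75,380.36
NOK 75,380.36 ÷ 11.3957 = EUR 6,614.81
EUR 6,614.81 × 1493.70 = KRW 9,880,542
KRW 9,880,542 × 0.000991818 = AUD 9,799.70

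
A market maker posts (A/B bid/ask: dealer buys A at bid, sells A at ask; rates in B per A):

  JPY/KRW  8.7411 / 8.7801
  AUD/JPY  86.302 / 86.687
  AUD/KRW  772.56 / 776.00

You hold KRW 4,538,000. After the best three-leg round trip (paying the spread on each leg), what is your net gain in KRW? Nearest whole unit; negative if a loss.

Best loop KRW → JPY → AUD → KRW:
KRW 4,538,000 ÷ 8.7801 (buy JPY at ask) = JPY 516,851
JPY 516,851 ÷ 86.687 (buy AUD at ask) = AUD 5,962.26
AUD 5,962.26 × 772.56 (sell AUD at bid) = KRW 4,606,205

Net profit: KRW 68,205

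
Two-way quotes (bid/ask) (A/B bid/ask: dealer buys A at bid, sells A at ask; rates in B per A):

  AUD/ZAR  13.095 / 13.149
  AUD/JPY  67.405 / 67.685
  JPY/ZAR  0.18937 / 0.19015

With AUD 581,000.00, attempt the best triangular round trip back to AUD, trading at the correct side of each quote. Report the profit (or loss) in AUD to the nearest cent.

Net profit: AUD 10,143.44

Best loop AUD → ZAR → JPY → AUD:
AUD 581,000.00 × 13.095 (sell AUD at bid) = ZAR 7,608,195.00
ZAR 7,608,195.00 ÷ 0.19015 (buy JPY at ask) = JPY 40,011,544
JPY 40,011,544 ÷ 67.685 (buy AUD at ask) = AUD 591,143.44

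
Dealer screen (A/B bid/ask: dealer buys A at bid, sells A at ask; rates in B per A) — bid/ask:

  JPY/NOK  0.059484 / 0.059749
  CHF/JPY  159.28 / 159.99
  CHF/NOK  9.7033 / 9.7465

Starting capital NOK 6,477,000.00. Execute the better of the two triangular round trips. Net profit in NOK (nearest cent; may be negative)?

Net profit: NOK 97,608.19

Best loop NOK → JPY → CHF → NOK:
NOK 6,477,000.00 ÷ 0.059749 (buy JPY at ask) = JPY 108,403,488
JPY 108,403,488 ÷ 159.99 (buy CHF at ask) = CHF 677,564.15
CHF 677,564.15 × 9.7033 (sell CHF at bid) = NOK 6,574,608.19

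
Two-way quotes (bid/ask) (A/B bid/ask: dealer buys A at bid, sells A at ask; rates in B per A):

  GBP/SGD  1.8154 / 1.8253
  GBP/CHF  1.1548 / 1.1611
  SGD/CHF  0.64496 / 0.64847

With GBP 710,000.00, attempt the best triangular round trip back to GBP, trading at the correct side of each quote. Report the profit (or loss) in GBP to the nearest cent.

Net profit: GBP 5,968.37

Best loop GBP → SGD → CHF → GBP:
GBP 710,000.00 × 1.8154 (sell GBP at bid) = SGD 1,288,934.00
SGD 1,288,934.00 × 0.64496 (sell SGD at bid) = CHF 831,310.87
CHF 831,310.87 ÷ 1.1611 (buy GBP at ask) = GBP 715,968.37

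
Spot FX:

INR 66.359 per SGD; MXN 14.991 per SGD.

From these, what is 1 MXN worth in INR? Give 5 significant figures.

1 MXN ÷ 14.991 = 0.0667067 SGD
0.0667067 SGD × 66.359 = 4.42659 INR

MXN/INR = 4.4266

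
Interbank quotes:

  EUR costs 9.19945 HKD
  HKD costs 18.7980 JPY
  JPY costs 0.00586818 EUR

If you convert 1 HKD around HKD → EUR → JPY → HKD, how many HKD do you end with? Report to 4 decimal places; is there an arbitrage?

0.9854 (arbitrage exists)

Around HKD → EUR → JPY → HKD: 1 ÷ 9.19945 ÷ 0.00586818 ÷ 18.7980 = 0.985424
Product < 1; profitable direction is HKD → JPY → EUR → HKD.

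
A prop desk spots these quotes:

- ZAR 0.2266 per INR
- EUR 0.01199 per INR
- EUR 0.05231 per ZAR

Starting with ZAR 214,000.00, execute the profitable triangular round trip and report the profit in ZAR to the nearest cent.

Profitable loop is ZAR → INR → EUR → ZAR:
ZAR 214,000.00 ÷ 0.2266 = INR 944,395.41
INR 944,395.41 × 0.01199 = EUR 11,323.30
EUR 11,323.30 ÷ 0.05231 = ZAR 216,465.32
Profit = ZAR 216,465.32 − ZAR 214,000.00

Profit: ZAR 2,465.32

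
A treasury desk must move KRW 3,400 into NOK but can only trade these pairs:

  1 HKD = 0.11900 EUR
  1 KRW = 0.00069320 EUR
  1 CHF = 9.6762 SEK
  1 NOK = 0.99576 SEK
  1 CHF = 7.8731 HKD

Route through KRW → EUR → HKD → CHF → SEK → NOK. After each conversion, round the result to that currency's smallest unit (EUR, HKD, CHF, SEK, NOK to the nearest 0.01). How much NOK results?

KRW 3,400 × 0.00069320 = EUR 2.36
EUR 2.36 ÷ 0.11900 = HKD 19.83
HKD 19.83 ÷ 7.8731 = CHF 2.52
CHF 2.52 × 9.6762 = SEK 24.38
SEK 24.38 ÷ 0.99576 = NOK 24.48

NOK 24.48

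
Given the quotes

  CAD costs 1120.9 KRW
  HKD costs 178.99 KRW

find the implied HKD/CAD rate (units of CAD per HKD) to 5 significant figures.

HKD/CAD = 0.15968

1 HKD × 178.99 = 178.99 KRW
178.99 KRW ÷ 1120.9 = 0.159684 CAD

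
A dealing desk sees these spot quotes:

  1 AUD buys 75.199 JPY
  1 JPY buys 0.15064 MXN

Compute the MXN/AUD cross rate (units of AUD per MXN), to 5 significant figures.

MXN/AUD = 0.088277

1 MXN ÷ 0.15064 = 6.63834 JPY
6.63834 JPY ÷ 75.199 = 0.088277 AUD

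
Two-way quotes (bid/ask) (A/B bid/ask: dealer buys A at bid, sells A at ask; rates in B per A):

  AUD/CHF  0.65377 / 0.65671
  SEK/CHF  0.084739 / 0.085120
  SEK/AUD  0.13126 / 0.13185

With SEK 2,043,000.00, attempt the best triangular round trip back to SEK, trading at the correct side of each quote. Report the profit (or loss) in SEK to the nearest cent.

Net profit: SEK 16,653.38

Best loop SEK → AUD → CHF → SEK:
SEK 2,043,000.00 × 0.13126 (sell SEK at bid) = AUD 268,164.18
AUD 268,164.18 × 0.65377 (sell AUD at bid) = CHF 175,317.70
CHF 175,317.70 ÷ 0.085120 (buy SEK at ask) = SEK 2,059,653.38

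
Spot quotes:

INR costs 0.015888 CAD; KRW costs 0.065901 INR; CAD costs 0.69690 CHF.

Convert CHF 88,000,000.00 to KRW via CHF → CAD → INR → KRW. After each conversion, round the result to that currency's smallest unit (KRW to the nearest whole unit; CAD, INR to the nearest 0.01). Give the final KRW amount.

KRW 120,601,017,442

CHF 88,000,000.00 ÷ 0.69690 = CAD 126,273,496.91
CAD 126,273,496.91 ÷ 0.015888 = INR 7,947,727,650.43
INR 7,947,727,650.43 ÷ 0.065901 = KRW 120,601,017,442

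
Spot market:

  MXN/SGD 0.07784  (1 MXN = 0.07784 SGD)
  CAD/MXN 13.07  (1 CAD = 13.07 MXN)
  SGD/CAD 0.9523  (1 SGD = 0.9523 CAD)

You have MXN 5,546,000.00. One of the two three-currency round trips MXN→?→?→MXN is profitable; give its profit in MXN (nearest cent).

Profitable loop is MXN → CAD → SGD → MXN:
MXN 5,546,000.00 ÷ 13.07 = CAD 424,330.53
CAD 424,330.53 ÷ 0.9523 = SGD 445,584.93
SGD 445,584.93 ÷ 0.07784 = MXN 5,724,369.59
Profit = MXN 5,724,369.59 − MXN 5,546,000.00

Profit: MXN 178,369.59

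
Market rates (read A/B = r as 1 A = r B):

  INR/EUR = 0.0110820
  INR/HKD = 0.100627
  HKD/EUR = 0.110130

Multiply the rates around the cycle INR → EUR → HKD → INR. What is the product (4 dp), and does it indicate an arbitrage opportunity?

Around INR → EUR → HKD → INR: 1 × 0.0110820 ÷ 0.110130 ÷ 0.100627 = 0.999995
Product ≈ 1 (deviation 0.000%, within rounding noise).

1.0000 (no arbitrage)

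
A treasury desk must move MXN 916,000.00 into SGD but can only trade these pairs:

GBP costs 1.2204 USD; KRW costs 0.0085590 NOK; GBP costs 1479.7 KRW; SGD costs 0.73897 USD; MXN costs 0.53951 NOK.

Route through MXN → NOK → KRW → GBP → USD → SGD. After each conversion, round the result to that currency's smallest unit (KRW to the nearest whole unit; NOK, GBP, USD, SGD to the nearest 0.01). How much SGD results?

SGD 64,442.70

MXN 916,000.00 × 0.53951 = NOK 494,191.16
NOK 494,191.16 ÷ 0.0085590 = KRW 57,739,357
KRW 57,739,357 ÷ 1479.7 = GBP 39,020.99
GBP 39,020.99 × 1.2204 = USD 47,621.22
USD 47,621.22 ÷ 0.73897 = SGD 64,442.70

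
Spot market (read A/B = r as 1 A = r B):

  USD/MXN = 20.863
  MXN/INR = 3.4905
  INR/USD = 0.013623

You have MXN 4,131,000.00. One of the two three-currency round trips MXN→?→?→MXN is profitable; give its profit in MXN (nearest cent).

Profit: MXN 33,070.16

Profitable loop is MXN → USD → INR → MXN:
MXN 4,131,000.00 ÷ 20.863 = USD 198,006.04
USD 198,006.04 ÷ 0.013623 = INR 14,534,686.88
INR 14,534,686.88 ÷ 3.4905 = MXN 4,164,070.16
Profit = MXN 4,164,070.16 − MXN 4,131,000.00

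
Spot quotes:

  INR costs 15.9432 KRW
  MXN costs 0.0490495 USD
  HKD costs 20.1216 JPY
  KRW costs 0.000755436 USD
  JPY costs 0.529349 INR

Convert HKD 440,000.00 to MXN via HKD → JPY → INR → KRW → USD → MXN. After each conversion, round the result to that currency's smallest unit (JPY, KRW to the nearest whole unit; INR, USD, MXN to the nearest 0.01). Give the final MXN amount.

MXN 1,150,789.51

HKD 440,000.00 × 20.1216 = JPY 8,853,504
JPY 8,853,504 × 0.529349 = INR 4,686,593.49
INR 4,686,593.49 × 15.9432 = KRW 74,719,297
KRW 74,719,297 × 0.000755436 = USD 56,445.65
USD 56,445.65 ÷ 0.0490495 = MXN 1,150,789.51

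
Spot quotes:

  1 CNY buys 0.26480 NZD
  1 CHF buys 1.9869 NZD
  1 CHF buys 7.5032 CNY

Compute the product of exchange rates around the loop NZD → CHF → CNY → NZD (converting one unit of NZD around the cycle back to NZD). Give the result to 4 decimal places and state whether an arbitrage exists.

Around NZD → CHF → CNY → NZD: 1 ÷ 1.9869 × 7.5032 × 0.26480 = 0.999974
Product ≈ 1 (deviation 0.003%, within rounding noise).

1.0000 (no arbitrage)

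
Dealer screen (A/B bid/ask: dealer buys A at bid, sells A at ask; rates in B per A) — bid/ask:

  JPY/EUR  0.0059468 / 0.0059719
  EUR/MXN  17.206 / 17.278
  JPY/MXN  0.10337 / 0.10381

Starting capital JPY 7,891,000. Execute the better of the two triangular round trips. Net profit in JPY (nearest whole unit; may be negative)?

Net profit: JPY 14,340

Best loop JPY → MXN → EUR → JPY:
JPY 7,891,000 × 0.10337 (sell JPY at bid) = MXN 815,692.67
MXN 815,692.67 ÷ 17.278 (buy EUR at ask) = EUR 47,209.90
EUR 47,209.90 ÷ 0.0059719 (buy JPY at ask) = JPY 7,905,340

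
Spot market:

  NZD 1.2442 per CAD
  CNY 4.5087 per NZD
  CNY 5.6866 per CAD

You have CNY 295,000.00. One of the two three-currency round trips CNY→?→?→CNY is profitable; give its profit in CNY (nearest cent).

Profitable loop is CNY → NZD → CAD → CNY:
CNY 295,000.00 ÷ 4.5087 = NZD 65,429.06
NZD 65,429.06 ÷ 1.2442 = CAD 52,587.25
CAD 52,587.25 × 5.6866 = CNY 299,042.67
Profit = CNY 299,042.67 − CNY 295,000.00

Profit: CNY 4,042.67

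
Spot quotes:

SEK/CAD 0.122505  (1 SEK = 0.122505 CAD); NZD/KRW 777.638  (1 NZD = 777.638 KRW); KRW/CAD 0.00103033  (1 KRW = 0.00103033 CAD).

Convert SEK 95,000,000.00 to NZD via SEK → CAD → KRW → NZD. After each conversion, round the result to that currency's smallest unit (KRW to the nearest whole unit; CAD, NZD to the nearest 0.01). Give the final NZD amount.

NZD 14,525,249.47

SEK 95,000,000.00 × 0.122505 = CAD 11,637,975.00
CAD 11,637,975.00 ÷ 0.00103033 = KRW 11,295,385,944
KRW 11,295,385,944 ÷ 777.638 = NZD 14,525,249.47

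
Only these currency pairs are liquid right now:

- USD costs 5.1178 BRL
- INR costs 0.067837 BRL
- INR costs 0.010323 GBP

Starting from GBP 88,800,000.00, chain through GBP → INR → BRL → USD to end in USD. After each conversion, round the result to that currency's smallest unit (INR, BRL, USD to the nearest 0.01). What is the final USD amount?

USD 114,022,448.32

GBP 88,800,000.00 ÷ 0.010323 = INR 8,602,150,537.63
INR 8,602,150,537.63 × 0.067837 = BRL 583,544,086.02
BRL 583,544,086.02 ÷ 5.1178 = USD 114,022,448.32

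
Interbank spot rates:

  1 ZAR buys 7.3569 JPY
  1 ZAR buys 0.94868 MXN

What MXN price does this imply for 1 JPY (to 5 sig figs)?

1 JPY ÷ 7.3569 = 0.135927 ZAR
0.135927 ZAR × 0.94868 = 0.128951 MXN

JPY/MXN = 0.12895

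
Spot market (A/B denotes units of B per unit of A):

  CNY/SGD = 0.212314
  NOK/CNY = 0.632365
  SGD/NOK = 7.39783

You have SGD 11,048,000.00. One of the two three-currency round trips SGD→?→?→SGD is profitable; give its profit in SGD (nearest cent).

Profit: SGD 75,279.79

Profitable loop is SGD → CNY → NOK → SGD:
SGD 11,048,000.00 ÷ 0.212314 = CNY 52,036,135.16
CNY 52,036,135.16 ÷ 0.632365 = NOK 82,288,132.90
NOK 82,288,132.90 ÷ 7.39783 = SGD 11,123,279.79
Profit = SGD 11,123,279.79 − SGD 11,048,000.00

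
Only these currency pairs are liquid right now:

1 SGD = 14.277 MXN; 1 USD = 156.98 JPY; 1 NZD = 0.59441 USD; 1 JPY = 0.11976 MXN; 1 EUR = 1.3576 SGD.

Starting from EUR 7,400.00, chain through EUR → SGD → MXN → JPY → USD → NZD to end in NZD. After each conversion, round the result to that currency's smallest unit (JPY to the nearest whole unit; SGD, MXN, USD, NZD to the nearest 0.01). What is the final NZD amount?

EUR 7,400.00 × 1.3576 = SGD 10,046.24
SGD 10,046.24 × 14.277 = MXN 143,430.17
MXN 143,430.17 ÷ 0.11976 = JPY 1,197,647
JPY 1,197,647 ÷ 156.98 = USD 7,629.30
USD 7,629.30 ÷ 0.59441 = NZD 12,835.08

NZD 12,835.08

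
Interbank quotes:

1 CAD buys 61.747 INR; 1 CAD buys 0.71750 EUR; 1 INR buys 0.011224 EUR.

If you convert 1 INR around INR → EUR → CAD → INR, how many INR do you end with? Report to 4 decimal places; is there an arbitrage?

0.9659 (arbitrage exists)

Around INR → EUR → CAD → INR: 1 × 0.011224 ÷ 0.71750 × 61.747 = 0.965921
Product < 1; profitable direction is INR → CAD → EUR → INR.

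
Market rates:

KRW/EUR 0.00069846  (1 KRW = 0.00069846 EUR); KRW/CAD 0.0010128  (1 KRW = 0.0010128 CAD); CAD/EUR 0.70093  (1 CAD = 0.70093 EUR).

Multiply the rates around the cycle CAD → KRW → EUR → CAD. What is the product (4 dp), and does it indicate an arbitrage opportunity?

Around CAD → KRW → EUR → CAD: 1 ÷ 0.0010128 × 0.00069846 ÷ 0.70093 = 0.983882
Product < 1; profitable direction is CAD → EUR → KRW → CAD.

0.9839 (arbitrage exists)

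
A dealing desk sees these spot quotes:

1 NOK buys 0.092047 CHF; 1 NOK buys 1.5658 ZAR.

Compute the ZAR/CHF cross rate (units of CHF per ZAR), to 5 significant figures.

ZAR/CHF = 0.058786

1 ZAR ÷ 1.5658 = 0.638651 NOK
0.638651 NOK × 0.092047 = 0.0587859 CHF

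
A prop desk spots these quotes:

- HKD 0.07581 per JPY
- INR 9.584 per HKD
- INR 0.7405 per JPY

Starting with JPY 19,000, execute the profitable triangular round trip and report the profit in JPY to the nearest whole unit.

Profitable loop is JPY → INR → HKD → JPY:
JPY 19,000 × 0.7405 = INR 14,069.50
INR 14,069.50 ÷ 9.584 = HKD 1,468.02
HKD 1,468.02 ÷ 0.07581 = JPY 19,364
Profit = JPY 19,364 − JPY 19,000

Profit: JPY 364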